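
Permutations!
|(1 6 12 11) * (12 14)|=5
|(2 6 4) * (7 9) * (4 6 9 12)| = 5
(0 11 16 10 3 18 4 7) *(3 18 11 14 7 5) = [14, 1, 2, 11, 5, 3, 6, 0, 8, 9, 18, 16, 12, 13, 7, 15, 10, 17, 4] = (0 14 7)(3 11 16 10 18 4 5)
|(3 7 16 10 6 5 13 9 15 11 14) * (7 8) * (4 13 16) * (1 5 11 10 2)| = 44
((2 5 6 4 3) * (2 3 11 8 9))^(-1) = ((2 5 6 4 11 8 9))^(-1) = (2 9 8 11 4 6 5)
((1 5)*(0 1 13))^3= ((0 1 5 13))^3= (0 13 5 1)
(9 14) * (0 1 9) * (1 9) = (0 9 14) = [9, 1, 2, 3, 4, 5, 6, 7, 8, 14, 10, 11, 12, 13, 0]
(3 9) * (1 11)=(1 11)(3 9)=[0, 11, 2, 9, 4, 5, 6, 7, 8, 3, 10, 1]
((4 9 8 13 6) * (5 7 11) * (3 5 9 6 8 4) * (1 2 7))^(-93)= ((1 2 7 11 9 4 6 3 5)(8 13))^(-93)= (1 6 11)(2 3 9)(4 7 5)(8 13)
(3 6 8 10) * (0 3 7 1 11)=[3, 11, 2, 6, 4, 5, 8, 1, 10, 9, 7, 0]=(0 3 6 8 10 7 1 11)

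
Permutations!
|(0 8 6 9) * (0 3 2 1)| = |(0 8 6 9 3 2 1)| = 7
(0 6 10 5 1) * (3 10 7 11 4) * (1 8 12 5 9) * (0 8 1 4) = (0 6 7 11)(1 8 12 5)(3 10 9 4) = [6, 8, 2, 10, 3, 1, 7, 11, 12, 4, 9, 0, 5]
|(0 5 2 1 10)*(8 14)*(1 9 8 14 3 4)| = 9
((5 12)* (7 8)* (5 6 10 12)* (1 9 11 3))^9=((1 9 11 3)(6 10 12)(7 8))^9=(12)(1 9 11 3)(7 8)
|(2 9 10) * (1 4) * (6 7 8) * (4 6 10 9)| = 7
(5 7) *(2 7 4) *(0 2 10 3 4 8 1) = (0 2 7 5 8 1)(3 4 10) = [2, 0, 7, 4, 10, 8, 6, 5, 1, 9, 3]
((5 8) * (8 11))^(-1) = (5 8 11)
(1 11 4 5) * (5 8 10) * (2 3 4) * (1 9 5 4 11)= (2 3 11)(4 8 10)(5 9)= [0, 1, 3, 11, 8, 9, 6, 7, 10, 5, 4, 2]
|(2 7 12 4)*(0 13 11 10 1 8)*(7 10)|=10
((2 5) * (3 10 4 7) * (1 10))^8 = ((1 10 4 7 3)(2 5))^8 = (1 7 10 3 4)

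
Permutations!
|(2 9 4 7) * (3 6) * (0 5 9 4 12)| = 12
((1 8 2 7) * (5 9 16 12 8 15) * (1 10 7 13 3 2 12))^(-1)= ((1 15 5 9 16)(2 13 3)(7 10)(8 12))^(-1)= (1 16 9 5 15)(2 3 13)(7 10)(8 12)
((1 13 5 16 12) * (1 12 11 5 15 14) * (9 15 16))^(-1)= (1 14 15 9 5 11 16 13)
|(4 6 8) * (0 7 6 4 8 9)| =|(0 7 6 9)| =4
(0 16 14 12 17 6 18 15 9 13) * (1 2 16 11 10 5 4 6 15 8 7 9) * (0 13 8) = [11, 2, 16, 3, 6, 4, 18, 9, 7, 8, 5, 10, 17, 13, 12, 1, 14, 15, 0] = (0 11 10 5 4 6 18)(1 2 16 14 12 17 15)(7 9 8)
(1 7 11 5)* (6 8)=(1 7 11 5)(6 8)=[0, 7, 2, 3, 4, 1, 8, 11, 6, 9, 10, 5]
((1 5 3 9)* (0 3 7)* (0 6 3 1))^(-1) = (0 9 3 6 7 5 1)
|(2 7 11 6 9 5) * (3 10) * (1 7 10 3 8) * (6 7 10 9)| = |(1 10 8)(2 9 5)(7 11)| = 6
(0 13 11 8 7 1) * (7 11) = (0 13 7 1)(8 11) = [13, 0, 2, 3, 4, 5, 6, 1, 11, 9, 10, 8, 12, 7]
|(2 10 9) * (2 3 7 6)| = 6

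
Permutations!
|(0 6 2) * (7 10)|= |(0 6 2)(7 10)|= 6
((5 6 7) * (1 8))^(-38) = (8)(5 6 7)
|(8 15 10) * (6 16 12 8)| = |(6 16 12 8 15 10)| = 6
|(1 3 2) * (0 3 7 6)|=6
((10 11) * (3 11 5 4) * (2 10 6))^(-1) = ((2 10 5 4 3 11 6))^(-1) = (2 6 11 3 4 5 10)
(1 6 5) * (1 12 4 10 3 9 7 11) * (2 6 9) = (1 9 7 11)(2 6 5 12 4 10 3) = [0, 9, 6, 2, 10, 12, 5, 11, 8, 7, 3, 1, 4]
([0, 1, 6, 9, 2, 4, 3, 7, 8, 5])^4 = (2 5 3)(4 9 6)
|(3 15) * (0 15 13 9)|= 5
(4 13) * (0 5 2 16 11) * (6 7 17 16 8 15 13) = (0 5 2 8 15 13 4 6 7 17 16 11) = [5, 1, 8, 3, 6, 2, 7, 17, 15, 9, 10, 0, 12, 4, 14, 13, 11, 16]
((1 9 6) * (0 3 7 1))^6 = ((0 3 7 1 9 6))^6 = (9)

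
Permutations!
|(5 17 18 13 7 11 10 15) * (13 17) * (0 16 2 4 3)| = 30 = |(0 16 2 4 3)(5 13 7 11 10 15)(17 18)|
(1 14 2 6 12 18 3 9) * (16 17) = (1 14 2 6 12 18 3 9)(16 17) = [0, 14, 6, 9, 4, 5, 12, 7, 8, 1, 10, 11, 18, 13, 2, 15, 17, 16, 3]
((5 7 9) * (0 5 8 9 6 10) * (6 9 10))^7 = (0 5 7 9 8 10)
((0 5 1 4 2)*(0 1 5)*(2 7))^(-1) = (1 2 7 4)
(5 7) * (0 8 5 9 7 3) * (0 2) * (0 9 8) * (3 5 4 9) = (2 3)(4 9 7 8) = [0, 1, 3, 2, 9, 5, 6, 8, 4, 7]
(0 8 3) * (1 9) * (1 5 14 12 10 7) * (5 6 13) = (0 8 3)(1 9 6 13 5 14 12 10 7) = [8, 9, 2, 0, 4, 14, 13, 1, 3, 6, 7, 11, 10, 5, 12]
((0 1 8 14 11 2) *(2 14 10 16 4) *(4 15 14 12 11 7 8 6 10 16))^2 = ((0 1 6 10 4 2)(7 8 16 15 14)(11 12))^2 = (0 6 4)(1 10 2)(7 16 14 8 15)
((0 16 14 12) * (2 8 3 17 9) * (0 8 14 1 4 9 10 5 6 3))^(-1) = (0 8 12 14 2 9 4 1 16)(3 6 5 10 17)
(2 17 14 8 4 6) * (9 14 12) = (2 17 12 9 14 8 4 6) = [0, 1, 17, 3, 6, 5, 2, 7, 4, 14, 10, 11, 9, 13, 8, 15, 16, 12]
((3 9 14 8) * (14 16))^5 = (16)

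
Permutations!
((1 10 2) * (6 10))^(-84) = ((1 6 10 2))^(-84) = (10)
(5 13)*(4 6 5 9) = (4 6 5 13 9) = [0, 1, 2, 3, 6, 13, 5, 7, 8, 4, 10, 11, 12, 9]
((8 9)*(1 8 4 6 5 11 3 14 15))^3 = (1 4 11 15 9 5 14 8 6 3)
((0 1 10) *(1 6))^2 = (0 1)(6 10)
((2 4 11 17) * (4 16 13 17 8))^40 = ((2 16 13 17)(4 11 8))^40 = (17)(4 11 8)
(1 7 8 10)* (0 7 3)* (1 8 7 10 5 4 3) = (0 10 8 5 4 3) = [10, 1, 2, 0, 3, 4, 6, 7, 5, 9, 8]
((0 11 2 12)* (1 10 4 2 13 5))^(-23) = ((0 11 13 5 1 10 4 2 12))^(-23) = (0 1 12 5 2 13 4 11 10)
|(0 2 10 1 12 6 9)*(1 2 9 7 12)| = 6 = |(0 9)(2 10)(6 7 12)|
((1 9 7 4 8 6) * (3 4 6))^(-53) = ((1 9 7 6)(3 4 8))^(-53) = (1 6 7 9)(3 4 8)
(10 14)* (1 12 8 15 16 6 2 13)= (1 12 8 15 16 6 2 13)(10 14)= [0, 12, 13, 3, 4, 5, 2, 7, 15, 9, 14, 11, 8, 1, 10, 16, 6]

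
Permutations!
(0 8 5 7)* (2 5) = [8, 1, 5, 3, 4, 7, 6, 0, 2] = (0 8 2 5 7)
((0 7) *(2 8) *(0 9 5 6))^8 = ((0 7 9 5 6)(2 8))^8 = (0 5 7 6 9)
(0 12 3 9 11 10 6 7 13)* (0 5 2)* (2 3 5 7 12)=(0 2)(3 9 11 10 6 12 5)(7 13)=[2, 1, 0, 9, 4, 3, 12, 13, 8, 11, 6, 10, 5, 7]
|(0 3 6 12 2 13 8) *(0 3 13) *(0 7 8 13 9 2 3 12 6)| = |(13)(0 9 2 7 8 12 3)| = 7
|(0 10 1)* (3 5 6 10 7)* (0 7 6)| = 7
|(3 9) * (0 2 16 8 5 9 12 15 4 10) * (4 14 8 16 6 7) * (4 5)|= 13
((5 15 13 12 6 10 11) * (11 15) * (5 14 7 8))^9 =((5 11 14 7 8)(6 10 15 13 12))^9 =(5 8 7 14 11)(6 12 13 15 10)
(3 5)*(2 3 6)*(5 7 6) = (2 3 7 6) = [0, 1, 3, 7, 4, 5, 2, 6]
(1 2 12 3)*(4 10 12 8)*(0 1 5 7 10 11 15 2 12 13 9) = [1, 12, 8, 5, 11, 7, 6, 10, 4, 0, 13, 15, 3, 9, 14, 2] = (0 1 12 3 5 7 10 13 9)(2 8 4 11 15)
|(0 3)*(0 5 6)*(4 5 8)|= 6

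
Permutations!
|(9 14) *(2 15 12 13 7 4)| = |(2 15 12 13 7 4)(9 14)| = 6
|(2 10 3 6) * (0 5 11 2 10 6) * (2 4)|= 8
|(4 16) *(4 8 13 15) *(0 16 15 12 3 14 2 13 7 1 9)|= 30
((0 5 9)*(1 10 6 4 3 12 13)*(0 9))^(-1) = ((0 5)(1 10 6 4 3 12 13))^(-1) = (0 5)(1 13 12 3 4 6 10)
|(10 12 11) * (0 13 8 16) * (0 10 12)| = |(0 13 8 16 10)(11 12)| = 10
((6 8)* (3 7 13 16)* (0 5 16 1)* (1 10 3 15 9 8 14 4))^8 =(0 4 6 9 16)(1 14 8 15 5)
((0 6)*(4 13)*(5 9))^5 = (0 6)(4 13)(5 9)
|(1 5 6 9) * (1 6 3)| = 6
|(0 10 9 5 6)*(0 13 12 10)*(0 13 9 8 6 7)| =9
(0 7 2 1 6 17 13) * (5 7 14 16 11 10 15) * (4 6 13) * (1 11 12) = (0 14 16 12 1 13)(2 11 10 15 5 7)(4 6 17) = [14, 13, 11, 3, 6, 7, 17, 2, 8, 9, 15, 10, 1, 0, 16, 5, 12, 4]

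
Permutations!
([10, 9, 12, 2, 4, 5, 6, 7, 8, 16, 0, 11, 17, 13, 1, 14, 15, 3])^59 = (0 10)(1 14 15 16 9)(2 3 17 12)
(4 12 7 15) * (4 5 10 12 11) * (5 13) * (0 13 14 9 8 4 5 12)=(0 13 12 7 15 14 9 8 4 11 5 10)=[13, 1, 2, 3, 11, 10, 6, 15, 4, 8, 0, 5, 7, 12, 9, 14]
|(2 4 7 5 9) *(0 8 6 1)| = 20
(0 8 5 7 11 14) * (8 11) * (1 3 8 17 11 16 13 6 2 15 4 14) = [16, 3, 15, 8, 14, 7, 2, 17, 5, 9, 10, 1, 12, 6, 0, 4, 13, 11] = (0 16 13 6 2 15 4 14)(1 3 8 5 7 17 11)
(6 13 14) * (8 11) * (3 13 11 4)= (3 13 14 6 11 8 4)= [0, 1, 2, 13, 3, 5, 11, 7, 4, 9, 10, 8, 12, 14, 6]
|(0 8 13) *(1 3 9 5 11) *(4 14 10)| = 15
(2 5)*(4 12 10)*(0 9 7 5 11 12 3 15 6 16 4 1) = (0 9 7 5 2 11 12 10 1)(3 15 6 16 4) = [9, 0, 11, 15, 3, 2, 16, 5, 8, 7, 1, 12, 10, 13, 14, 6, 4]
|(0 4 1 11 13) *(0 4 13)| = 5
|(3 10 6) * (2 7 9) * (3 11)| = 12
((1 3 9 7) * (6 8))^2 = (1 9)(3 7)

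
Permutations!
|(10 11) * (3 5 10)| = 4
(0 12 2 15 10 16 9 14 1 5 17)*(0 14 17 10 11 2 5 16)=(0 12 5 10)(1 16 9 17 14)(2 15 11)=[12, 16, 15, 3, 4, 10, 6, 7, 8, 17, 0, 2, 5, 13, 1, 11, 9, 14]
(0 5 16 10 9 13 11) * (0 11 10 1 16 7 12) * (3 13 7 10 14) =(0 5 10 9 7 12)(1 16)(3 13 14) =[5, 16, 2, 13, 4, 10, 6, 12, 8, 7, 9, 11, 0, 14, 3, 15, 1]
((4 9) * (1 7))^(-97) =(1 7)(4 9)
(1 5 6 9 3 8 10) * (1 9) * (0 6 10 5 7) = (0 6 1 7)(3 8 5 10 9) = [6, 7, 2, 8, 4, 10, 1, 0, 5, 3, 9]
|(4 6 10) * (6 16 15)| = |(4 16 15 6 10)| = 5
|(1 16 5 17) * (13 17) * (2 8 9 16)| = 8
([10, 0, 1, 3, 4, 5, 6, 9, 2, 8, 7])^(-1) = (0 1 2 8 9 7 10)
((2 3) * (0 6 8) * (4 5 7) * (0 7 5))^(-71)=((0 6 8 7 4)(2 3))^(-71)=(0 4 7 8 6)(2 3)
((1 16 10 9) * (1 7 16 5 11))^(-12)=(16)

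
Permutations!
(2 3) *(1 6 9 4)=[0, 6, 3, 2, 1, 5, 9, 7, 8, 4]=(1 6 9 4)(2 3)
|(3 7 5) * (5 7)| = |(7)(3 5)| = 2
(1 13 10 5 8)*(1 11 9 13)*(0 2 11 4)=(0 2 11 9 13 10 5 8 4)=[2, 1, 11, 3, 0, 8, 6, 7, 4, 13, 5, 9, 12, 10]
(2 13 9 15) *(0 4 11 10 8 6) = [4, 1, 13, 3, 11, 5, 0, 7, 6, 15, 8, 10, 12, 9, 14, 2] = (0 4 11 10 8 6)(2 13 9 15)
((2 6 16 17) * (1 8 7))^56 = ((1 8 7)(2 6 16 17))^56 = (17)(1 7 8)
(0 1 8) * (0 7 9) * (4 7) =[1, 8, 2, 3, 7, 5, 6, 9, 4, 0] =(0 1 8 4 7 9)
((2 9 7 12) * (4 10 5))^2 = (2 7)(4 5 10)(9 12)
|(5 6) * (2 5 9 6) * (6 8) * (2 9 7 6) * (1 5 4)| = 6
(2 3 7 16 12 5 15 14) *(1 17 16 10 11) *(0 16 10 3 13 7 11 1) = [16, 17, 13, 11, 4, 15, 6, 3, 8, 9, 1, 0, 5, 7, 2, 14, 12, 10] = (0 16 12 5 15 14 2 13 7 3 11)(1 17 10)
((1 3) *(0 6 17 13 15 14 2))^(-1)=(0 2 14 15 13 17 6)(1 3)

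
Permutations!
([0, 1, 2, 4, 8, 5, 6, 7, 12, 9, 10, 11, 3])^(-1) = [0, 1, 2, 12, 3, 5, 6, 7, 4, 9, 10, 11, 8]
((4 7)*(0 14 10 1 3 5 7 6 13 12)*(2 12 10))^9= ((0 14 2 12)(1 3 5 7 4 6 13 10))^9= (0 14 2 12)(1 3 5 7 4 6 13 10)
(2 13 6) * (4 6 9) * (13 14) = (2 14 13 9 4 6) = [0, 1, 14, 3, 6, 5, 2, 7, 8, 4, 10, 11, 12, 9, 13]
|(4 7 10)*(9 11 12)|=3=|(4 7 10)(9 11 12)|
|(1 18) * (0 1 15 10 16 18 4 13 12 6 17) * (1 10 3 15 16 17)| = 30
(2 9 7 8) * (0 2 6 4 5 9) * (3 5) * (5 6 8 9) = (0 2)(3 6 4)(7 9) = [2, 1, 0, 6, 3, 5, 4, 9, 8, 7]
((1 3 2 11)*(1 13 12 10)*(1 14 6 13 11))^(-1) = (1 2 3)(6 14 10 12 13)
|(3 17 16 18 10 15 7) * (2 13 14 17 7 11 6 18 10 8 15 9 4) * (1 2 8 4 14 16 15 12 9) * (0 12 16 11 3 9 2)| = |(0 12 2 13 11 6 18 4 8 16 10 1)(3 7 9 14 17 15)| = 12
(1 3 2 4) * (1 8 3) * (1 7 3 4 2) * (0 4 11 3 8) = (0 4)(1 7 8 11 3) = [4, 7, 2, 1, 0, 5, 6, 8, 11, 9, 10, 3]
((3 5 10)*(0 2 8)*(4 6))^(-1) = (0 8 2)(3 10 5)(4 6)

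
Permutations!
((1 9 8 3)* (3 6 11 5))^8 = ((1 9 8 6 11 5 3))^8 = (1 9 8 6 11 5 3)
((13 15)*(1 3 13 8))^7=(1 13 8 3 15)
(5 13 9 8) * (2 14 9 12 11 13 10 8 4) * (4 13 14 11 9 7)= [0, 1, 11, 3, 2, 10, 6, 4, 5, 13, 8, 14, 9, 12, 7]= (2 11 14 7 4)(5 10 8)(9 13 12)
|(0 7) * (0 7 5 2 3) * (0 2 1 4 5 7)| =6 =|(0 7)(1 4 5)(2 3)|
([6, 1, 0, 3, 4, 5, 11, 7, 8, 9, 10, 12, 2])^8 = (0 12 6 2 11)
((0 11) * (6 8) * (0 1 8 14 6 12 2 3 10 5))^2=(14)(0 1 12 3 5 11 8 2 10)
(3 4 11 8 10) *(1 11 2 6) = [0, 11, 6, 4, 2, 5, 1, 7, 10, 9, 3, 8] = (1 11 8 10 3 4 2 6)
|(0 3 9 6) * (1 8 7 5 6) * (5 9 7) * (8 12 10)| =|(0 3 7 9 1 12 10 8 5 6)| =10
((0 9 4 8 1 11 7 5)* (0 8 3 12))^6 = ((0 9 4 3 12)(1 11 7 5 8))^6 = (0 9 4 3 12)(1 11 7 5 8)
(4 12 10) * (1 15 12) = (1 15 12 10 4) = [0, 15, 2, 3, 1, 5, 6, 7, 8, 9, 4, 11, 10, 13, 14, 12]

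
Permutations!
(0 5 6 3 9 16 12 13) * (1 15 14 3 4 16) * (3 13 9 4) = (0 5 6 3 4 16 12 9 1 15 14 13) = [5, 15, 2, 4, 16, 6, 3, 7, 8, 1, 10, 11, 9, 0, 13, 14, 12]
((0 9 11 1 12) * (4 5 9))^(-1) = ((0 4 5 9 11 1 12))^(-1) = (0 12 1 11 9 5 4)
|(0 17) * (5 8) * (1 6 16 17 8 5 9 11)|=8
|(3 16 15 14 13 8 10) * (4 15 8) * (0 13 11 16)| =10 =|(0 13 4 15 14 11 16 8 10 3)|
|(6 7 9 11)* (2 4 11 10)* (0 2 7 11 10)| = 6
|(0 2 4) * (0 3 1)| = 5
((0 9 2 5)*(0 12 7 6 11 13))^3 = (0 5 6)(2 7 13)(9 12 11)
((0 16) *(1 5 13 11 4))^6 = ((0 16)(1 5 13 11 4))^6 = (16)(1 5 13 11 4)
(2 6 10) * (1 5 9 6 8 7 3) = (1 5 9 6 10 2 8 7 3) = [0, 5, 8, 1, 4, 9, 10, 3, 7, 6, 2]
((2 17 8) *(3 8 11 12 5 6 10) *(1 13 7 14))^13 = ((1 13 7 14)(2 17 11 12 5 6 10 3 8))^13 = (1 13 7 14)(2 5 8 12 3 11 10 17 6)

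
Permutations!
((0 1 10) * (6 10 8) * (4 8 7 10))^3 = (0 10 7 1)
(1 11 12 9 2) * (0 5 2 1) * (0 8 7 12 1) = (0 5 2 8 7 12 9)(1 11) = [5, 11, 8, 3, 4, 2, 6, 12, 7, 0, 10, 1, 9]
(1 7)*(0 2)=(0 2)(1 7)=[2, 7, 0, 3, 4, 5, 6, 1]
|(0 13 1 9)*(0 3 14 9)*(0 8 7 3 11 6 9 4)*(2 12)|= |(0 13 1 8 7 3 14 4)(2 12)(6 9 11)|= 24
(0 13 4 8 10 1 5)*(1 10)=(0 13 4 8 1 5)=[13, 5, 2, 3, 8, 0, 6, 7, 1, 9, 10, 11, 12, 4]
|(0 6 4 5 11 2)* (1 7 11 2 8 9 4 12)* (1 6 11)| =|(0 11 8 9 4 5 2)(1 7)(6 12)| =14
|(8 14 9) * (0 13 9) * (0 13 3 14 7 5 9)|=|(0 3 14 13)(5 9 8 7)|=4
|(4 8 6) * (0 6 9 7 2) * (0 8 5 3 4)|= 12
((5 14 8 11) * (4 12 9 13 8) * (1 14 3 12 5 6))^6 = (1 9 14 13 4 8 5 11 3 6 12) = ((1 14 4 5 3 12 9 13 8 11 6))^6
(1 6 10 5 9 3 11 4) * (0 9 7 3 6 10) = (0 9 6)(1 10 5 7 3 11 4) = [9, 10, 2, 11, 1, 7, 0, 3, 8, 6, 5, 4]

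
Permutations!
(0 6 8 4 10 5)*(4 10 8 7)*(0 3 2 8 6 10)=[10, 1, 8, 2, 6, 3, 7, 4, 0, 9, 5]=(0 10 5 3 2 8)(4 6 7)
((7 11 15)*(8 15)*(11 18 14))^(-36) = ((7 18 14 11 8 15))^(-36) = (18)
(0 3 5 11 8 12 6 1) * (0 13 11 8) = (0 3 5 8 12 6 1 13 11) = [3, 13, 2, 5, 4, 8, 1, 7, 12, 9, 10, 0, 6, 11]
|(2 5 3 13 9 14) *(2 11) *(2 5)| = |(3 13 9 14 11 5)| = 6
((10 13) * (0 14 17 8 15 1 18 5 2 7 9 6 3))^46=((0 14 17 8 15 1 18 5 2 7 9 6 3)(10 13))^46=(0 5 14 2 17 7 8 9 15 6 1 3 18)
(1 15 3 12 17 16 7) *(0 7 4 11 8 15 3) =(0 7 1 3 12 17 16 4 11 8 15) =[7, 3, 2, 12, 11, 5, 6, 1, 15, 9, 10, 8, 17, 13, 14, 0, 4, 16]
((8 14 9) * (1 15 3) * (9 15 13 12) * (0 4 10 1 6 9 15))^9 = ((0 4 10 1 13 12 15 3 6 9 8 14))^9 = (0 9 15 1)(3 13 4 8)(6 12 10 14)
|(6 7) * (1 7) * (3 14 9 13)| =12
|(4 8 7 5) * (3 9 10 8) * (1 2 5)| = 9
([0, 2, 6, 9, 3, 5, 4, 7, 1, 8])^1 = (1 2 6 4 3 9 8)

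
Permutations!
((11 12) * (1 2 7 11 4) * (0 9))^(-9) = (0 9)(1 11)(2 12)(4 7)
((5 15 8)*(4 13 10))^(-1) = (4 10 13)(5 8 15)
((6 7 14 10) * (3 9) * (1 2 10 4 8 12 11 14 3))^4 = ((1 2 10 6 7 3 9)(4 8 12 11 14))^4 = (1 7 2 3 10 9 6)(4 14 11 12 8)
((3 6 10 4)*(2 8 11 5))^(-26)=(2 11)(3 10)(4 6)(5 8)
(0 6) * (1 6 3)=(0 3 1 6)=[3, 6, 2, 1, 4, 5, 0]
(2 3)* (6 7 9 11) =(2 3)(6 7 9 11) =[0, 1, 3, 2, 4, 5, 7, 9, 8, 11, 10, 6]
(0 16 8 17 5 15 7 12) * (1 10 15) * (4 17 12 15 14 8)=(0 16 4 17 5 1 10 14 8 12)(7 15)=[16, 10, 2, 3, 17, 1, 6, 15, 12, 9, 14, 11, 0, 13, 8, 7, 4, 5]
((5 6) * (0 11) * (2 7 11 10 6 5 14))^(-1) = (0 11 7 2 14 6 10)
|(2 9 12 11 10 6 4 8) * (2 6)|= |(2 9 12 11 10)(4 8 6)|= 15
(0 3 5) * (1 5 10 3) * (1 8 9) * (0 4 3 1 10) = (0 8 9 10 1 5 4 3) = [8, 5, 2, 0, 3, 4, 6, 7, 9, 10, 1]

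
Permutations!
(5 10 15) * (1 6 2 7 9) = [0, 6, 7, 3, 4, 10, 2, 9, 8, 1, 15, 11, 12, 13, 14, 5] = (1 6 2 7 9)(5 10 15)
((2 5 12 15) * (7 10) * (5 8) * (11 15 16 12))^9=(2 15 11 5 8)(7 10)(12 16)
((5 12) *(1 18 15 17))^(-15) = ((1 18 15 17)(5 12))^(-15) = (1 18 15 17)(5 12)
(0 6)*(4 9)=[6, 1, 2, 3, 9, 5, 0, 7, 8, 4]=(0 6)(4 9)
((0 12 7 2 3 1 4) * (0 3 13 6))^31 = ((0 12 7 2 13 6)(1 4 3))^31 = (0 12 7 2 13 6)(1 4 3)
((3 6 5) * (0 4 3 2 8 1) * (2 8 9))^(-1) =(0 1 8 5 6 3 4)(2 9)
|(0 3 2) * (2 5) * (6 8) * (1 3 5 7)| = 6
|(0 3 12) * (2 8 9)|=|(0 3 12)(2 8 9)|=3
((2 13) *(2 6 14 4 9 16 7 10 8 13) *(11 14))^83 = ((4 9 16 7 10 8 13 6 11 14))^83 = (4 7 13 14 16 8 11 9 10 6)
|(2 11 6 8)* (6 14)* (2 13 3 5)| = 8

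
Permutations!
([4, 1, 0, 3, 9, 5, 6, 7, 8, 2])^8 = [0, 1, 2, 3, 4, 5, 6, 7, 8, 9]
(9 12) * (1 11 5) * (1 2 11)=(2 11 5)(9 12)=[0, 1, 11, 3, 4, 2, 6, 7, 8, 12, 10, 5, 9]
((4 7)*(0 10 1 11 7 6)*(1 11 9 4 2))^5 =((0 10 11 7 2 1 9 4 6))^5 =(0 1 10 9 11 4 7 6 2)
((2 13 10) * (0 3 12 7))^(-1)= (0 7 12 3)(2 10 13)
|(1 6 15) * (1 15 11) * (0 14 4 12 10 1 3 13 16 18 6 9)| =42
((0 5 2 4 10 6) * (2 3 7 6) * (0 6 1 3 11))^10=(0 5 11)(1 3 7)(2 4 10)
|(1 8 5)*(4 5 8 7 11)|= |(1 7 11 4 5)|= 5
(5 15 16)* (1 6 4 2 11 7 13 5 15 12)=(1 6 4 2 11 7 13 5 12)(15 16)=[0, 6, 11, 3, 2, 12, 4, 13, 8, 9, 10, 7, 1, 5, 14, 16, 15]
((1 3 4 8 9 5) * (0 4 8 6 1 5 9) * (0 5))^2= (9)(0 6 3 5 4 1 8)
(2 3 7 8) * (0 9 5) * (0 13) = [9, 1, 3, 7, 4, 13, 6, 8, 2, 5, 10, 11, 12, 0] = (0 9 5 13)(2 3 7 8)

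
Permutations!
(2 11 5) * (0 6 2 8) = (0 6 2 11 5 8) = [6, 1, 11, 3, 4, 8, 2, 7, 0, 9, 10, 5]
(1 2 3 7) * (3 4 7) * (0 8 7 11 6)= (0 8 7 1 2 4 11 6)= [8, 2, 4, 3, 11, 5, 0, 1, 7, 9, 10, 6]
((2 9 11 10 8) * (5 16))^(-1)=(2 8 10 11 9)(5 16)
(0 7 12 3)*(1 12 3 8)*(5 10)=[7, 12, 2, 0, 4, 10, 6, 3, 1, 9, 5, 11, 8]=(0 7 3)(1 12 8)(5 10)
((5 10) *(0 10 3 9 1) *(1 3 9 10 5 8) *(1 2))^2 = ((0 5 9 3 10 8 2 1))^2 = (0 9 10 2)(1 5 3 8)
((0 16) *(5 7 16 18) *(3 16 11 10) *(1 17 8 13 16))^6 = ((0 18 5 7 11 10 3 1 17 8 13 16))^6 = (0 3)(1 18)(5 17)(7 8)(10 16)(11 13)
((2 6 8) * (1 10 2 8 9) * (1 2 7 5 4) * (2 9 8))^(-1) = (1 4 5 7 10)(2 8 6)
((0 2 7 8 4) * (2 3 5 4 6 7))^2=(0 5)(3 4)(6 8 7)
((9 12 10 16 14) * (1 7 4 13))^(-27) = (1 7 4 13)(9 16 12 14 10)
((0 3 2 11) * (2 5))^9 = (0 11 2 5 3)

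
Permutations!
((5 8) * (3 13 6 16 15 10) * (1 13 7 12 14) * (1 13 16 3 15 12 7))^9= (1 12 13 3 16 14 6)(5 8)(10 15)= ((1 16 12 14 13 6 3)(5 8)(10 15))^9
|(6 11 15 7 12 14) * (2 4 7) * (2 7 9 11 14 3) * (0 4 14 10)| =12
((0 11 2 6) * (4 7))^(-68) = (11) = ((0 11 2 6)(4 7))^(-68)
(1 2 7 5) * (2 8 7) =(1 8 7 5) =[0, 8, 2, 3, 4, 1, 6, 5, 7]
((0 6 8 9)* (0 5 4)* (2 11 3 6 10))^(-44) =((0 10 2 11 3 6 8 9 5 4))^(-44) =(0 8 2 5 3)(4 6 10 9 11)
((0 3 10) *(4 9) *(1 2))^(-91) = (0 10 3)(1 2)(4 9)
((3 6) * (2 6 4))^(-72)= ((2 6 3 4))^(-72)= (6)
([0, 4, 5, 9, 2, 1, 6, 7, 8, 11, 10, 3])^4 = (3 9 11)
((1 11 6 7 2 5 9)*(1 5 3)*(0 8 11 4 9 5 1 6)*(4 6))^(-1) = ((0 8 11)(1 6 7 2 3 4 9))^(-1) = (0 11 8)(1 9 4 3 2 7 6)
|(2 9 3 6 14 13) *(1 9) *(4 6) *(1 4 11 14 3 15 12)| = 28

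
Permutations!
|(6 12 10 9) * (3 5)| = 4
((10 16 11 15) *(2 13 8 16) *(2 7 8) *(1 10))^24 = (1 8 15 7 11 10 16)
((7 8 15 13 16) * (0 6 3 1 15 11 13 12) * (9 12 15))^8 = (0 3 9)(1 12 6)(7 13 8 16 11) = ((0 6 3 1 9 12)(7 8 11 13 16))^8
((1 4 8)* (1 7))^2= ((1 4 8 7))^2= (1 8)(4 7)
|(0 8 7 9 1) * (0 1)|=|(0 8 7 9)|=4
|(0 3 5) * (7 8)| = |(0 3 5)(7 8)| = 6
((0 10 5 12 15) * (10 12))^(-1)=(0 15 12)(5 10)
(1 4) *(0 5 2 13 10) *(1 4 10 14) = [5, 10, 13, 3, 4, 2, 6, 7, 8, 9, 0, 11, 12, 14, 1] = (0 5 2 13 14 1 10)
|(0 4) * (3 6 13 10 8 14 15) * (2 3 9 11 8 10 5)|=|(0 4)(2 3 6 13 5)(8 14 15 9 11)|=10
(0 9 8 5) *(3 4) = (0 9 8 5)(3 4) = [9, 1, 2, 4, 3, 0, 6, 7, 5, 8]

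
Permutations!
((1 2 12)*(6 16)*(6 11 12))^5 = (1 12 11 16 6 2)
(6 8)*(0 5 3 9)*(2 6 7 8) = (0 5 3 9)(2 6)(7 8) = [5, 1, 6, 9, 4, 3, 2, 8, 7, 0]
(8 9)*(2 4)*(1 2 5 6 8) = (1 2 4 5 6 8 9) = [0, 2, 4, 3, 5, 6, 8, 7, 9, 1]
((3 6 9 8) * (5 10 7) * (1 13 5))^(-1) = ((1 13 5 10 7)(3 6 9 8))^(-1) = (1 7 10 5 13)(3 8 9 6)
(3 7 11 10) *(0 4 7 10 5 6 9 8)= (0 4 7 11 5 6 9 8)(3 10)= [4, 1, 2, 10, 7, 6, 9, 11, 0, 8, 3, 5]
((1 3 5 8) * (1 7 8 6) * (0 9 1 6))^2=(0 1 5 9 3)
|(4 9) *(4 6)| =3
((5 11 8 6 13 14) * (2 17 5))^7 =((2 17 5 11 8 6 13 14))^7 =(2 14 13 6 8 11 5 17)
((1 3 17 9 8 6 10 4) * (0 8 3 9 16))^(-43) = (0 3 4 8 17 1 6 16 9 10)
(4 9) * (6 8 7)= [0, 1, 2, 3, 9, 5, 8, 6, 7, 4]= (4 9)(6 8 7)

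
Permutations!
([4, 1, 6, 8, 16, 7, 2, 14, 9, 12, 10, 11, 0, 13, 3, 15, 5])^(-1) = [12, 1, 6, 14, 0, 16, 2, 5, 3, 8, 10, 11, 9, 13, 7, 15, 4]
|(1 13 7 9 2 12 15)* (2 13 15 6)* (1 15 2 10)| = 15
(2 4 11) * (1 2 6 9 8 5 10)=[0, 2, 4, 3, 11, 10, 9, 7, 5, 8, 1, 6]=(1 2 4 11 6 9 8 5 10)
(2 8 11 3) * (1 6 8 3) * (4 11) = (1 6 8 4 11)(2 3) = [0, 6, 3, 2, 11, 5, 8, 7, 4, 9, 10, 1]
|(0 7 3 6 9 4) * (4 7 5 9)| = 7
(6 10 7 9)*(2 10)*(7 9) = (2 10 9 6) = [0, 1, 10, 3, 4, 5, 2, 7, 8, 6, 9]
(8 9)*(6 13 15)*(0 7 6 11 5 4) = (0 7 6 13 15 11 5 4)(8 9) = [7, 1, 2, 3, 0, 4, 13, 6, 9, 8, 10, 5, 12, 15, 14, 11]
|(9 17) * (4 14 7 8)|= 4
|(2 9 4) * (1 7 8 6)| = |(1 7 8 6)(2 9 4)| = 12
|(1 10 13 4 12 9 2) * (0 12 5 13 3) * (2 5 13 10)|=|(0 12 9 5 10 3)(1 2)(4 13)|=6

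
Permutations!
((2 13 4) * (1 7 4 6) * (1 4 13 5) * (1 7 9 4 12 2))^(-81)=(2 13)(5 6)(7 12)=((1 9 4)(2 5 7 13 6 12))^(-81)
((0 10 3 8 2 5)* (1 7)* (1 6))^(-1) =(0 5 2 8 3 10)(1 6 7) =((0 10 3 8 2 5)(1 7 6))^(-1)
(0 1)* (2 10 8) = (0 1)(2 10 8) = [1, 0, 10, 3, 4, 5, 6, 7, 2, 9, 8]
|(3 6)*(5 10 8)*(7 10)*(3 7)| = |(3 6 7 10 8 5)| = 6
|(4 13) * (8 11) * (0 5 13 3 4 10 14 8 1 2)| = 18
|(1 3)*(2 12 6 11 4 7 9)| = 14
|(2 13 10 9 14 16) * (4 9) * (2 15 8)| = 9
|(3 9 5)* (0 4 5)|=5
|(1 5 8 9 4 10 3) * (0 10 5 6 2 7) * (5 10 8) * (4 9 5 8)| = 8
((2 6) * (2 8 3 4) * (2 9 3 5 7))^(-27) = ((2 6 8 5 7)(3 4 9))^(-27) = (9)(2 5 6 7 8)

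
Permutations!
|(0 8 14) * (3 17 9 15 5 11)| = 6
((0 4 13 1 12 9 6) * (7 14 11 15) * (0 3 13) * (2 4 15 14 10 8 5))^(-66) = ((0 15 7 10 8 5 2 4)(1 12 9 6 3 13)(11 14))^(-66) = (0 2 8 7)(4 5 10 15)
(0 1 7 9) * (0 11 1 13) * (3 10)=(0 13)(1 7 9 11)(3 10)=[13, 7, 2, 10, 4, 5, 6, 9, 8, 11, 3, 1, 12, 0]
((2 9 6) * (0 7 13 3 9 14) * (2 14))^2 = (0 13 9 14 7 3 6)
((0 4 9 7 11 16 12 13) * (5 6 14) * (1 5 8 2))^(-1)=(0 13 12 16 11 7 9 4)(1 2 8 14 6 5)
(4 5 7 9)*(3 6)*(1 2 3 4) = [0, 2, 3, 6, 5, 7, 4, 9, 8, 1] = (1 2 3 6 4 5 7 9)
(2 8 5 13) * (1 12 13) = (1 12 13 2 8 5) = [0, 12, 8, 3, 4, 1, 6, 7, 5, 9, 10, 11, 13, 2]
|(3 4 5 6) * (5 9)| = |(3 4 9 5 6)| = 5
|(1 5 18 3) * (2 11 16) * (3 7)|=15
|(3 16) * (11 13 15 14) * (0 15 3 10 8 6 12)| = |(0 15 14 11 13 3 16 10 8 6 12)| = 11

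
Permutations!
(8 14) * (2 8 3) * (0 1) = (0 1)(2 8 14 3) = [1, 0, 8, 2, 4, 5, 6, 7, 14, 9, 10, 11, 12, 13, 3]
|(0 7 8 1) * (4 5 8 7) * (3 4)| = |(0 3 4 5 8 1)| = 6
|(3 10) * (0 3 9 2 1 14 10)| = 10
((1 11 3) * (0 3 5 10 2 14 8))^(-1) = ((0 3 1 11 5 10 2 14 8))^(-1) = (0 8 14 2 10 5 11 1 3)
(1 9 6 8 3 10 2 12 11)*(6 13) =(1 9 13 6 8 3 10 2 12 11) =[0, 9, 12, 10, 4, 5, 8, 7, 3, 13, 2, 1, 11, 6]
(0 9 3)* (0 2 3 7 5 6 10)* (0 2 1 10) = (0 9 7 5 6)(1 10 2 3) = [9, 10, 3, 1, 4, 6, 0, 5, 8, 7, 2]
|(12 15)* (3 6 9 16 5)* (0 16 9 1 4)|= |(0 16 5 3 6 1 4)(12 15)|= 14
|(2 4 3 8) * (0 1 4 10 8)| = 12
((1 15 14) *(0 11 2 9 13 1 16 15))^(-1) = ((0 11 2 9 13 1)(14 16 15))^(-1) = (0 1 13 9 2 11)(14 15 16)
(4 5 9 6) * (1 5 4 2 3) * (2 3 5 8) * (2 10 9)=[0, 8, 5, 1, 4, 2, 3, 7, 10, 6, 9]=(1 8 10 9 6 3)(2 5)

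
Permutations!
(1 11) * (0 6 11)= (0 6 11 1)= [6, 0, 2, 3, 4, 5, 11, 7, 8, 9, 10, 1]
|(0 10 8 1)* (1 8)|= 3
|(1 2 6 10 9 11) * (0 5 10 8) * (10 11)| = 14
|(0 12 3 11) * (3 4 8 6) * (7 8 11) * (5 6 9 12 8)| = |(0 8 9 12 4 11)(3 7 5 6)| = 12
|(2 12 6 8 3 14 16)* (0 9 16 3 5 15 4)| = 10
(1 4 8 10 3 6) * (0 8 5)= [8, 4, 2, 6, 5, 0, 1, 7, 10, 9, 3]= (0 8 10 3 6 1 4 5)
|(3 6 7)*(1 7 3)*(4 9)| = |(1 7)(3 6)(4 9)| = 2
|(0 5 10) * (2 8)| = |(0 5 10)(2 8)| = 6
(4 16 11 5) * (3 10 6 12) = (3 10 6 12)(4 16 11 5) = [0, 1, 2, 10, 16, 4, 12, 7, 8, 9, 6, 5, 3, 13, 14, 15, 11]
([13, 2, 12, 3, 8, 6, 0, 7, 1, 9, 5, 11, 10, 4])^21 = (0 13 4 8 1 2 12 10 5 6)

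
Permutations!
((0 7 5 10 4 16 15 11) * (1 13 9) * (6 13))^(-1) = ((0 7 5 10 4 16 15 11)(1 6 13 9))^(-1) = (0 11 15 16 4 10 5 7)(1 9 13 6)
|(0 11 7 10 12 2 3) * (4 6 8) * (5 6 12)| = 11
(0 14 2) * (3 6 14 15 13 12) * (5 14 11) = (0 15 13 12 3 6 11 5 14 2) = [15, 1, 0, 6, 4, 14, 11, 7, 8, 9, 10, 5, 3, 12, 2, 13]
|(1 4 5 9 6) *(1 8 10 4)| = |(4 5 9 6 8 10)| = 6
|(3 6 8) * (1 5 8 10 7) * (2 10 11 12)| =10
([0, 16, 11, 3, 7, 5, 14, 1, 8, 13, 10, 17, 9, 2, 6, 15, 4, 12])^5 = [0, 16, 13, 3, 7, 5, 14, 1, 8, 12, 10, 2, 17, 9, 6, 15, 4, 11]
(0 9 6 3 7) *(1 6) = [9, 6, 2, 7, 4, 5, 3, 0, 8, 1] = (0 9 1 6 3 7)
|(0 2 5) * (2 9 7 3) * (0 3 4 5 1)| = 8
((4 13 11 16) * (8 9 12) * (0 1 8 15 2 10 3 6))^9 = ((0 1 8 9 12 15 2 10 3 6)(4 13 11 16))^9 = (0 6 3 10 2 15 12 9 8 1)(4 13 11 16)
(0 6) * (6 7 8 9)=(0 7 8 9 6)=[7, 1, 2, 3, 4, 5, 0, 8, 9, 6]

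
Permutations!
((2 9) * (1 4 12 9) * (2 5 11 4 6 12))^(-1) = ((1 6 12 9 5 11 4 2))^(-1) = (1 2 4 11 5 9 12 6)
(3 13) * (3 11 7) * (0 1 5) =(0 1 5)(3 13 11 7) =[1, 5, 2, 13, 4, 0, 6, 3, 8, 9, 10, 7, 12, 11]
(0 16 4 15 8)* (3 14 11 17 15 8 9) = (0 16 4 8)(3 14 11 17 15 9) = [16, 1, 2, 14, 8, 5, 6, 7, 0, 3, 10, 17, 12, 13, 11, 9, 4, 15]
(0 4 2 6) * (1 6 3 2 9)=[4, 6, 3, 2, 9, 5, 0, 7, 8, 1]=(0 4 9 1 6)(2 3)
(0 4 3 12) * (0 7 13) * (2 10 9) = [4, 1, 10, 12, 3, 5, 6, 13, 8, 2, 9, 11, 7, 0] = (0 4 3 12 7 13)(2 10 9)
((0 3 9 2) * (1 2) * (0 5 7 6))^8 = ((0 3 9 1 2 5 7 6))^8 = (9)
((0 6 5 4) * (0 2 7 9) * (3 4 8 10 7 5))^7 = ((0 6 3 4 2 5 8 10 7 9))^7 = (0 10 2 6 7 5 3 9 8 4)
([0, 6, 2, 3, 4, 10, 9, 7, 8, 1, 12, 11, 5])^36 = (12)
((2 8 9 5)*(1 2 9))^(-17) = ((1 2 8)(5 9))^(-17) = (1 2 8)(5 9)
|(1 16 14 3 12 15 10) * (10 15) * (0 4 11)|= 6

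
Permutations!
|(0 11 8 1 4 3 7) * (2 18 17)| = |(0 11 8 1 4 3 7)(2 18 17)| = 21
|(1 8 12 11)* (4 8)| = |(1 4 8 12 11)| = 5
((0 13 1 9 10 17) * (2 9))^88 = (0 9 13 10 1 17 2)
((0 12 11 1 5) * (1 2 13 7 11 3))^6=(0 12 3 1 5)(2 7)(11 13)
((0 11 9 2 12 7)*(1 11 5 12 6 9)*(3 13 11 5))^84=(0 1)(3 5)(7 11)(12 13)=((0 3 13 11 1 5 12 7)(2 6 9))^84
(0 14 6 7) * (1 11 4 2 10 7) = (0 14 6 1 11 4 2 10 7) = [14, 11, 10, 3, 2, 5, 1, 0, 8, 9, 7, 4, 12, 13, 6]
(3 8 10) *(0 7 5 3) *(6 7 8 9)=[8, 1, 2, 9, 4, 3, 7, 5, 10, 6, 0]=(0 8 10)(3 9 6 7 5)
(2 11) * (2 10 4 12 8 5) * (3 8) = [0, 1, 11, 8, 12, 2, 6, 7, 5, 9, 4, 10, 3] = (2 11 10 4 12 3 8 5)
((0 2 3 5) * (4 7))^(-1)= ((0 2 3 5)(4 7))^(-1)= (0 5 3 2)(4 7)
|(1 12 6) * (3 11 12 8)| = 6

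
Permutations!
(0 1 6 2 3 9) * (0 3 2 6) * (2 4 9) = [1, 0, 4, 2, 9, 5, 6, 7, 8, 3] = (0 1)(2 4 9 3)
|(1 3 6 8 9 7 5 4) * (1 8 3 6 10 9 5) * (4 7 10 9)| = 9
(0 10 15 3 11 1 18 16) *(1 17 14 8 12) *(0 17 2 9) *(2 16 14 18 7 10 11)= (0 11 16 17 18 14 8 12 1 7 10 15 3 2 9)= [11, 7, 9, 2, 4, 5, 6, 10, 12, 0, 15, 16, 1, 13, 8, 3, 17, 18, 14]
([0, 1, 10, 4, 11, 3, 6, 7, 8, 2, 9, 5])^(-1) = [0, 1, 9, 5, 3, 11, 6, 7, 8, 10, 2, 4]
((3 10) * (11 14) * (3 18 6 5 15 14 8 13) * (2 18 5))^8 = (2 6 18)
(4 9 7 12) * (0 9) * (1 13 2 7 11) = (0 9 11 1 13 2 7 12 4) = [9, 13, 7, 3, 0, 5, 6, 12, 8, 11, 10, 1, 4, 2]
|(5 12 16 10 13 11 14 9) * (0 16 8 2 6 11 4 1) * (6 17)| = |(0 16 10 13 4 1)(2 17 6 11 14 9 5 12 8)| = 18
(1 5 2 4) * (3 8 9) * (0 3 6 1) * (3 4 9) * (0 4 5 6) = [5, 6, 9, 8, 4, 2, 1, 7, 3, 0] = (0 5 2 9)(1 6)(3 8)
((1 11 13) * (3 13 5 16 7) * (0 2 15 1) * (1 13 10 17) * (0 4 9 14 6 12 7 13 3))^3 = ((0 2 15 3 10 17 1 11 5 16 13 4 9 14 6 12 7))^3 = (0 3 1 16 9 12 2 10 11 13 14 7 15 17 5 4 6)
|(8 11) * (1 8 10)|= 4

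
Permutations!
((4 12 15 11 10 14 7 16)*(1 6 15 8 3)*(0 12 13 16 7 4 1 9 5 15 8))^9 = (0 12)(1 14 5 6 4 15 8 13 11 3 16 10 9)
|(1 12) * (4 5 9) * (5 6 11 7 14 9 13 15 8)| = |(1 12)(4 6 11 7 14 9)(5 13 15 8)| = 12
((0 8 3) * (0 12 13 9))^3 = (0 12)(3 9)(8 13)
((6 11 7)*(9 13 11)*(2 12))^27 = ((2 12)(6 9 13 11 7))^27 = (2 12)(6 13 7 9 11)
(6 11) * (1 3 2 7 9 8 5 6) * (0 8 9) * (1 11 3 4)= [8, 4, 7, 2, 1, 6, 3, 0, 5, 9, 10, 11]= (11)(0 8 5 6 3 2 7)(1 4)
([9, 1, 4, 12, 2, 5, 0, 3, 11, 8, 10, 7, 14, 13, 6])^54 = [0, 1, 2, 3, 4, 5, 6, 7, 8, 9, 10, 11, 12, 13, 14]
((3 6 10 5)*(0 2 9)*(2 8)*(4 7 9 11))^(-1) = (0 9 7 4 11 2 8)(3 5 10 6)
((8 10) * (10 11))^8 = ((8 11 10))^8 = (8 10 11)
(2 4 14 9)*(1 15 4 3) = [0, 15, 3, 1, 14, 5, 6, 7, 8, 2, 10, 11, 12, 13, 9, 4] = (1 15 4 14 9 2 3)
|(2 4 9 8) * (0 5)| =4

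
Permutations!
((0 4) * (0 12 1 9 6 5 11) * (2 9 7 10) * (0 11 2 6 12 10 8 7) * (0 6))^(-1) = ((0 4 10)(1 6 5 2 9 12)(7 8))^(-1) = (0 10 4)(1 12 9 2 5 6)(7 8)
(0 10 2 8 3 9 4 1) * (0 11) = (0 10 2 8 3 9 4 1 11) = [10, 11, 8, 9, 1, 5, 6, 7, 3, 4, 2, 0]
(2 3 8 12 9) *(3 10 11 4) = [0, 1, 10, 8, 3, 5, 6, 7, 12, 2, 11, 4, 9] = (2 10 11 4 3 8 12 9)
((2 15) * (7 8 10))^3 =((2 15)(7 8 10))^3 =(2 15)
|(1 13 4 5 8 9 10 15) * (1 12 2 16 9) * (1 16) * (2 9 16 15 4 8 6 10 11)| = 8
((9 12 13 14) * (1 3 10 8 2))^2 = (1 10 2 3 8)(9 13)(12 14)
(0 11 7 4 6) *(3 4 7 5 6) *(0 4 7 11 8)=(0 8)(3 7 11 5 6 4)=[8, 1, 2, 7, 3, 6, 4, 11, 0, 9, 10, 5]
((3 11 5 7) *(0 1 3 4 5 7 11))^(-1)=((0 1 3)(4 5 11 7))^(-1)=(0 3 1)(4 7 11 5)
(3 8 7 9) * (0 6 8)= (0 6 8 7 9 3)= [6, 1, 2, 0, 4, 5, 8, 9, 7, 3]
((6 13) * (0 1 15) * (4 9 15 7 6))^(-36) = ((0 1 7 6 13 4 9 15))^(-36) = (0 13)(1 4)(6 15)(7 9)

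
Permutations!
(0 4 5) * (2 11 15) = [4, 1, 11, 3, 5, 0, 6, 7, 8, 9, 10, 15, 12, 13, 14, 2] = (0 4 5)(2 11 15)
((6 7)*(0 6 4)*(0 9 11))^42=((0 6 7 4 9 11))^42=(11)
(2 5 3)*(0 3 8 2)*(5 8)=(0 3)(2 8)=[3, 1, 8, 0, 4, 5, 6, 7, 2]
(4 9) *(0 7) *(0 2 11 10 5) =(0 7 2 11 10 5)(4 9) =[7, 1, 11, 3, 9, 0, 6, 2, 8, 4, 5, 10]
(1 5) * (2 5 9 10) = (1 9 10 2 5) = [0, 9, 5, 3, 4, 1, 6, 7, 8, 10, 2]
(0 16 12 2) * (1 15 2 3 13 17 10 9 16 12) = [12, 15, 0, 13, 4, 5, 6, 7, 8, 16, 9, 11, 3, 17, 14, 2, 1, 10] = (0 12 3 13 17 10 9 16 1 15 2)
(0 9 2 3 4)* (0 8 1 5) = (0 9 2 3 4 8 1 5) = [9, 5, 3, 4, 8, 0, 6, 7, 1, 2]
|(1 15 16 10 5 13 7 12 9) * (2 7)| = 10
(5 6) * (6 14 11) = (5 14 11 6) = [0, 1, 2, 3, 4, 14, 5, 7, 8, 9, 10, 6, 12, 13, 11]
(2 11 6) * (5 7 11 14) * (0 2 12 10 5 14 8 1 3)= [2, 3, 8, 0, 4, 7, 12, 11, 1, 9, 5, 6, 10, 13, 14]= (14)(0 2 8 1 3)(5 7 11 6 12 10)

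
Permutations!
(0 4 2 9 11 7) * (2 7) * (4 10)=(0 10 4 7)(2 9 11)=[10, 1, 9, 3, 7, 5, 6, 0, 8, 11, 4, 2]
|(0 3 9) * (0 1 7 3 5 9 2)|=|(0 5 9 1 7 3 2)|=7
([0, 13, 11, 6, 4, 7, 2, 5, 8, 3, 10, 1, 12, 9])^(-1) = [0, 11, 6, 9, 4, 7, 3, 5, 8, 13, 10, 2, 12, 1]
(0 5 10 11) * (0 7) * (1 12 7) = [5, 12, 2, 3, 4, 10, 6, 0, 8, 9, 11, 1, 7] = (0 5 10 11 1 12 7)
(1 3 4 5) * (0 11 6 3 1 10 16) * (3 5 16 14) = (0 11 6 5 10 14 3 4 16) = [11, 1, 2, 4, 16, 10, 5, 7, 8, 9, 14, 6, 12, 13, 3, 15, 0]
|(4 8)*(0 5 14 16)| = 4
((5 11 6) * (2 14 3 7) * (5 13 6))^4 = ((2 14 3 7)(5 11)(6 13))^4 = (14)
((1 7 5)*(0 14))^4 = (14)(1 7 5)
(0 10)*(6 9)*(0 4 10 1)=(0 1)(4 10)(6 9)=[1, 0, 2, 3, 10, 5, 9, 7, 8, 6, 4]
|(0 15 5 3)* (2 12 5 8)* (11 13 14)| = 21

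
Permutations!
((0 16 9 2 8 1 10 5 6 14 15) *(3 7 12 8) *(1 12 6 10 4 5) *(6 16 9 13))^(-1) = ((0 9 2 3 7 16 13 6 14 15)(1 4 5 10)(8 12))^(-1) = (0 15 14 6 13 16 7 3 2 9)(1 10 5 4)(8 12)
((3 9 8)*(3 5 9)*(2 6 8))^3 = ((2 6 8 5 9))^3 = (2 5 6 9 8)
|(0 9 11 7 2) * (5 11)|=|(0 9 5 11 7 2)|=6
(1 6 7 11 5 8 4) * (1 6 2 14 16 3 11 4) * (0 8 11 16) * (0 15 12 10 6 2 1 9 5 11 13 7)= [8, 1, 14, 16, 2, 13, 0, 4, 9, 5, 6, 11, 10, 7, 15, 12, 3]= (0 8 9 5 13 7 4 2 14 15 12 10 6)(3 16)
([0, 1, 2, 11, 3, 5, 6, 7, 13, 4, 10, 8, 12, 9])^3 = [0, 1, 2, 13, 8, 5, 6, 7, 4, 11, 10, 9, 12, 3]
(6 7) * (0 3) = (0 3)(6 7) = [3, 1, 2, 0, 4, 5, 7, 6]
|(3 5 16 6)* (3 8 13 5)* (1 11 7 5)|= 8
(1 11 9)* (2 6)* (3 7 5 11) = (1 3 7 5 11 9)(2 6) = [0, 3, 6, 7, 4, 11, 2, 5, 8, 1, 10, 9]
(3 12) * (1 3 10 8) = (1 3 12 10 8) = [0, 3, 2, 12, 4, 5, 6, 7, 1, 9, 8, 11, 10]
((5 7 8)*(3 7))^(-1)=((3 7 8 5))^(-1)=(3 5 8 7)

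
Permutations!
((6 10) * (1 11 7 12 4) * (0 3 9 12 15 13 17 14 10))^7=((0 3 9 12 4 1 11 7 15 13 17 14 10 6))^7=(0 7)(1 10)(3 15)(4 14)(6 11)(9 13)(12 17)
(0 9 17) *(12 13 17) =(0 9 12 13 17) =[9, 1, 2, 3, 4, 5, 6, 7, 8, 12, 10, 11, 13, 17, 14, 15, 16, 0]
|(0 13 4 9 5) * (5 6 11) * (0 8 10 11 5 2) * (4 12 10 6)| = |(0 13 12 10 11 2)(4 9)(5 8 6)| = 6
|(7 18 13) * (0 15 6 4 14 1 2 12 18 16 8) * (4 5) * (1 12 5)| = |(0 15 6 1 2 5 4 14 12 18 13 7 16 8)| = 14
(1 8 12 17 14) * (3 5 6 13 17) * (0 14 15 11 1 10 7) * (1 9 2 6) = [14, 8, 6, 5, 4, 1, 13, 0, 12, 2, 7, 9, 3, 17, 10, 11, 16, 15] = (0 14 10 7)(1 8 12 3 5)(2 6 13 17 15 11 9)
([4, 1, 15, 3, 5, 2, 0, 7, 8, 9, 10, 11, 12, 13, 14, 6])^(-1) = (0 6 15 2 5 4)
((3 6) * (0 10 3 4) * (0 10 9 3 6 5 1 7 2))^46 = (0 1 9 7 3 2 5)(4 10 6)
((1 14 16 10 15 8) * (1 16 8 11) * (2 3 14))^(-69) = (1 14 10)(2 8 15)(3 16 11)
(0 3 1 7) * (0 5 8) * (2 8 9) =(0 3 1 7 5 9 2 8) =[3, 7, 8, 1, 4, 9, 6, 5, 0, 2]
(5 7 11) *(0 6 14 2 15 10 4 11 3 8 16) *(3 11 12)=(0 6 14 2 15 10 4 12 3 8 16)(5 7 11)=[6, 1, 15, 8, 12, 7, 14, 11, 16, 9, 4, 5, 3, 13, 2, 10, 0]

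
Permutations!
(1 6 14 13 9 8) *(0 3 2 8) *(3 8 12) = [8, 6, 12, 2, 4, 5, 14, 7, 1, 0, 10, 11, 3, 9, 13] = (0 8 1 6 14 13 9)(2 12 3)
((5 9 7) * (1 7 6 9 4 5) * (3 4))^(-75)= ((1 7)(3 4 5)(6 9))^(-75)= (1 7)(6 9)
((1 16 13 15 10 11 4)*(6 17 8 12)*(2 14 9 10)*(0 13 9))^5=(1 4 11 10 9 16)(6 17 8 12)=((0 13 15 2 14)(1 16 9 10 11 4)(6 17 8 12))^5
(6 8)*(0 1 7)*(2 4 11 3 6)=(0 1 7)(2 4 11 3 6 8)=[1, 7, 4, 6, 11, 5, 8, 0, 2, 9, 10, 3]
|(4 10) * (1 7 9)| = 6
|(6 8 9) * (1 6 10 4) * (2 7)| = |(1 6 8 9 10 4)(2 7)| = 6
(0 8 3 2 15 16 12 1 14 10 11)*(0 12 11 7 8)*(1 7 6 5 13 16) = (1 14 10 6 5 13 16 11 12 7 8 3 2 15) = [0, 14, 15, 2, 4, 13, 5, 8, 3, 9, 6, 12, 7, 16, 10, 1, 11]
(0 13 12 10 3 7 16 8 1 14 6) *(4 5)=(0 13 12 10 3 7 16 8 1 14 6)(4 5)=[13, 14, 2, 7, 5, 4, 0, 16, 1, 9, 3, 11, 10, 12, 6, 15, 8]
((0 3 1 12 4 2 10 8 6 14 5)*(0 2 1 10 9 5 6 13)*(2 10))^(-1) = ((0 3 2 9 5 10 8 13)(1 12 4)(6 14))^(-1) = (0 13 8 10 5 9 2 3)(1 4 12)(6 14)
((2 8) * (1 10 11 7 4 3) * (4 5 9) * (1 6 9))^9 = (1 5 7 11 10)(2 8)(3 6 9 4)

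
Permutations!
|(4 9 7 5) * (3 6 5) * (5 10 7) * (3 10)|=6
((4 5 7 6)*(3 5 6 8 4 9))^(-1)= ((3 5 7 8 4 6 9))^(-1)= (3 9 6 4 8 7 5)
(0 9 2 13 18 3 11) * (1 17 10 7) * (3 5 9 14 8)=(0 14 8 3 11)(1 17 10 7)(2 13 18 5 9)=[14, 17, 13, 11, 4, 9, 6, 1, 3, 2, 7, 0, 12, 18, 8, 15, 16, 10, 5]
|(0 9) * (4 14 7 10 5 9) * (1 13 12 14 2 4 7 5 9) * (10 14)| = 18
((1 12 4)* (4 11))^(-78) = ((1 12 11 4))^(-78) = (1 11)(4 12)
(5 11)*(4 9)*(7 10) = (4 9)(5 11)(7 10) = [0, 1, 2, 3, 9, 11, 6, 10, 8, 4, 7, 5]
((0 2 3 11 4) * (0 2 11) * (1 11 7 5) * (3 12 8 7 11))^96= ((0 11 4 2 12 8 7 5 1 3))^96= (0 7 4 1 12)(2 3 8 11 5)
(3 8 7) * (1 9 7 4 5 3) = [0, 9, 2, 8, 5, 3, 6, 1, 4, 7] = (1 9 7)(3 8 4 5)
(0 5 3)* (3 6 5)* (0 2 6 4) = (0 3 2 6 5 4) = [3, 1, 6, 2, 0, 4, 5]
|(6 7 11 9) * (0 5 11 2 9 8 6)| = 8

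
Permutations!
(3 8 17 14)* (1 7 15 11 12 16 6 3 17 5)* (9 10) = (1 7 15 11 12 16 6 3 8 5)(9 10)(14 17) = [0, 7, 2, 8, 4, 1, 3, 15, 5, 10, 9, 12, 16, 13, 17, 11, 6, 14]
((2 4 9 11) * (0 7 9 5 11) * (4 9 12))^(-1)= (0 9 2 11 5 4 12 7)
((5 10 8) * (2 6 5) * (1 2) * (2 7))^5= ((1 7 2 6 5 10 8))^5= (1 10 6 7 8 5 2)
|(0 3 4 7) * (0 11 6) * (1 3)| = 7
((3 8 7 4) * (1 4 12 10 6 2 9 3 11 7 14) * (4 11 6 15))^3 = (1 12 4 9 14 7 15 2 8 11 10 6 3)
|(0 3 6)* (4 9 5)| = 3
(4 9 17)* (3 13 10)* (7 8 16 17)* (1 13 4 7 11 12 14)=[0, 13, 2, 4, 9, 5, 6, 8, 16, 11, 3, 12, 14, 10, 1, 15, 17, 7]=(1 13 10 3 4 9 11 12 14)(7 8 16 17)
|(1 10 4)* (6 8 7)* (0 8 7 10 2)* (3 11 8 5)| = 18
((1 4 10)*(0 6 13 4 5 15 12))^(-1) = ((0 6 13 4 10 1 5 15 12))^(-1) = (0 12 15 5 1 10 4 13 6)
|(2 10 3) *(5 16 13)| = |(2 10 3)(5 16 13)| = 3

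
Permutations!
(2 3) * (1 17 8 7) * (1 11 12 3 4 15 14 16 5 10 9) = (1 17 8 7 11 12 3 2 4 15 14 16 5 10 9) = [0, 17, 4, 2, 15, 10, 6, 11, 7, 1, 9, 12, 3, 13, 16, 14, 5, 8]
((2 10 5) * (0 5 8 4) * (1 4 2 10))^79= ((0 5 10 8 2 1 4))^79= (0 10 2 4 5 8 1)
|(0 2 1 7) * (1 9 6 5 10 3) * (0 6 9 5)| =|(0 2 5 10 3 1 7 6)| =8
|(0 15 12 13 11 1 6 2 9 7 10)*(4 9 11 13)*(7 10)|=|(0 15 12 4 9 10)(1 6 2 11)|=12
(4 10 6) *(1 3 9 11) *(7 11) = (1 3 9 7 11)(4 10 6) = [0, 3, 2, 9, 10, 5, 4, 11, 8, 7, 6, 1]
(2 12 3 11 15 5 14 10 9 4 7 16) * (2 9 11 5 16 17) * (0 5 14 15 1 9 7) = (0 5 15 16 7 17 2 12 3 14 10 11 1 9 4) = [5, 9, 12, 14, 0, 15, 6, 17, 8, 4, 11, 1, 3, 13, 10, 16, 7, 2]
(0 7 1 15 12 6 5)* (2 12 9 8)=[7, 15, 12, 3, 4, 0, 5, 1, 2, 8, 10, 11, 6, 13, 14, 9]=(0 7 1 15 9 8 2 12 6 5)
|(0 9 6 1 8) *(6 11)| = 6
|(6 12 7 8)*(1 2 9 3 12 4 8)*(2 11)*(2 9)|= 6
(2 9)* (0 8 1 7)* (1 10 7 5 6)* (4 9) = (0 8 10 7)(1 5 6)(2 4 9) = [8, 5, 4, 3, 9, 6, 1, 0, 10, 2, 7]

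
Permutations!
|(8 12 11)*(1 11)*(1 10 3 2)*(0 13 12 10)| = |(0 13 12)(1 11 8 10 3 2)| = 6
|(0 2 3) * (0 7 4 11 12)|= |(0 2 3 7 4 11 12)|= 7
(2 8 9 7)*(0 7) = [7, 1, 8, 3, 4, 5, 6, 2, 9, 0] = (0 7 2 8 9)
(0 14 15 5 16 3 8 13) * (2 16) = [14, 1, 16, 8, 4, 2, 6, 7, 13, 9, 10, 11, 12, 0, 15, 5, 3] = (0 14 15 5 2 16 3 8 13)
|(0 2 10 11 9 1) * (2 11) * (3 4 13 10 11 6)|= |(0 6 3 4 13 10 2 11 9 1)|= 10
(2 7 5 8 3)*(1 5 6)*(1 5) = (2 7 6 5 8 3) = [0, 1, 7, 2, 4, 8, 5, 6, 3]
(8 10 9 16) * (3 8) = [0, 1, 2, 8, 4, 5, 6, 7, 10, 16, 9, 11, 12, 13, 14, 15, 3] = (3 8 10 9 16)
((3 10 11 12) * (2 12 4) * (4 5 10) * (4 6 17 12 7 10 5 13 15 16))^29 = ((2 7 10 11 13 15 16 4)(3 6 17 12))^29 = (2 15 10 4 13 7 16 11)(3 6 17 12)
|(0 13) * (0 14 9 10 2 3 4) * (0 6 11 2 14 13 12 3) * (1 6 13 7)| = |(0 12 3 4 13 7 1 6 11 2)(9 10 14)| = 30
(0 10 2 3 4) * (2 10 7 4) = (10)(0 7 4)(2 3) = [7, 1, 3, 2, 0, 5, 6, 4, 8, 9, 10]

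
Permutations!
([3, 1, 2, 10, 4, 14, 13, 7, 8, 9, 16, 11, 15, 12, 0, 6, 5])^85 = [3, 1, 2, 10, 4, 14, 13, 7, 8, 9, 16, 11, 15, 12, 0, 6, 5]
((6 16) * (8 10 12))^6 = (16)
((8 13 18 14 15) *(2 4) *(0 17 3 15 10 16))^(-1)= ((0 17 3 15 8 13 18 14 10 16)(2 4))^(-1)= (0 16 10 14 18 13 8 15 3 17)(2 4)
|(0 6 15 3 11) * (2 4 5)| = 15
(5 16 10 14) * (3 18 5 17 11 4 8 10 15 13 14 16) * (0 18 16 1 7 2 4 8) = (0 18 5 3 16 15 13 14 17 11 8 10 1 7 2 4) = [18, 7, 4, 16, 0, 3, 6, 2, 10, 9, 1, 8, 12, 14, 17, 13, 15, 11, 5]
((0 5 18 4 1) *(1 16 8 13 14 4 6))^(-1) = (0 1 6 18 5)(4 14 13 8 16)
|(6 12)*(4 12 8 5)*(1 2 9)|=|(1 2 9)(4 12 6 8 5)|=15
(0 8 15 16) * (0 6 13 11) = (0 8 15 16 6 13 11) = [8, 1, 2, 3, 4, 5, 13, 7, 15, 9, 10, 0, 12, 11, 14, 16, 6]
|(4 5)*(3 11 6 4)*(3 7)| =6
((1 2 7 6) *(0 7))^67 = (0 6 2 7 1)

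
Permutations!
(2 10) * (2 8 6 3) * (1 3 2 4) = (1 3 4)(2 10 8 6) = [0, 3, 10, 4, 1, 5, 2, 7, 6, 9, 8]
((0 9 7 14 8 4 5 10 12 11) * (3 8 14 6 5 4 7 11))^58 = (14)(0 9 11)(3 7 5 12 8 6 10)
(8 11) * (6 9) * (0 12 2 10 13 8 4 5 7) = (0 12 2 10 13 8 11 4 5 7)(6 9) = [12, 1, 10, 3, 5, 7, 9, 0, 11, 6, 13, 4, 2, 8]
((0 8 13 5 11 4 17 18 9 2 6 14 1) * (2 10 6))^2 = (0 13 11 17 9 6 1 8 5 4 18 10 14)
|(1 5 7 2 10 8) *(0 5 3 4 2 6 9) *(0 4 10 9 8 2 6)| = 24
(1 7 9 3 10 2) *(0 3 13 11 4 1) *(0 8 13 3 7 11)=(0 7 9 3 10 2 8 13)(1 11 4)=[7, 11, 8, 10, 1, 5, 6, 9, 13, 3, 2, 4, 12, 0]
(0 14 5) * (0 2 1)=(0 14 5 2 1)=[14, 0, 1, 3, 4, 2, 6, 7, 8, 9, 10, 11, 12, 13, 5]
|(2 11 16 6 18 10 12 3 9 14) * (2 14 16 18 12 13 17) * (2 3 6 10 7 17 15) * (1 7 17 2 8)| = |(1 7 2 11 18 17 3 9 16 10 13 15 8)(6 12)| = 26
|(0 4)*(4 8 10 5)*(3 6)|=10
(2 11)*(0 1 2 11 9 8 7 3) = (11)(0 1 2 9 8 7 3) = [1, 2, 9, 0, 4, 5, 6, 3, 7, 8, 10, 11]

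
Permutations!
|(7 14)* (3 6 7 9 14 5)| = 4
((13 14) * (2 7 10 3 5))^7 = (2 10 5 7 3)(13 14)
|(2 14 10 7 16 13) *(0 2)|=7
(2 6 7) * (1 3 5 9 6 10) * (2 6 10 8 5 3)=(1 2 8 5 9 10)(6 7)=[0, 2, 8, 3, 4, 9, 7, 6, 5, 10, 1]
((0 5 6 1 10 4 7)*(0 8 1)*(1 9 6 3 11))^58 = (0 11 4 9 5 1 7 6 3 10 8)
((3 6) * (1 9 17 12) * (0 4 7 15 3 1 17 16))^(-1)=(0 16 9 1 6 3 15 7 4)(12 17)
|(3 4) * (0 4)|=3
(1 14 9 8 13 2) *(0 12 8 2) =(0 12 8 13)(1 14 9 2) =[12, 14, 1, 3, 4, 5, 6, 7, 13, 2, 10, 11, 8, 0, 9]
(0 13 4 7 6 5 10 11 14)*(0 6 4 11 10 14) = (0 13 11)(4 7)(5 14 6) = [13, 1, 2, 3, 7, 14, 5, 4, 8, 9, 10, 0, 12, 11, 6]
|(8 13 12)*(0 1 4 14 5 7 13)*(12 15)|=|(0 1 4 14 5 7 13 15 12 8)|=10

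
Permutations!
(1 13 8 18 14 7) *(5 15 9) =(1 13 8 18 14 7)(5 15 9) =[0, 13, 2, 3, 4, 15, 6, 1, 18, 5, 10, 11, 12, 8, 7, 9, 16, 17, 14]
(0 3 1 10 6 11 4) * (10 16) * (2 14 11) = [3, 16, 14, 1, 0, 5, 2, 7, 8, 9, 6, 4, 12, 13, 11, 15, 10] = (0 3 1 16 10 6 2 14 11 4)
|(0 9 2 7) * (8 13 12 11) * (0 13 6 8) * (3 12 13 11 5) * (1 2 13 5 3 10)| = |(0 9 13 5 10 1 2 7 11)(3 12)(6 8)| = 18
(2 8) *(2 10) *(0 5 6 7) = (0 5 6 7)(2 8 10) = [5, 1, 8, 3, 4, 6, 7, 0, 10, 9, 2]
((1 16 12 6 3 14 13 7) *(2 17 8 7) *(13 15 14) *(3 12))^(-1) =(1 7 8 17 2 13 3 16)(6 12)(14 15)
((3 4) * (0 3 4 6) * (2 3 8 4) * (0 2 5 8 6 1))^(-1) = ((0 6 2 3 1)(4 5 8))^(-1) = (0 1 3 2 6)(4 8 5)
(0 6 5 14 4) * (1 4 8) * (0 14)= (0 6 5)(1 4 14 8)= [6, 4, 2, 3, 14, 0, 5, 7, 1, 9, 10, 11, 12, 13, 8]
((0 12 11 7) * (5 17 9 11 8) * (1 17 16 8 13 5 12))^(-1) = (0 7 11 9 17 1)(5 13 12 8 16) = ((0 1 17 9 11 7)(5 16 8 12 13))^(-1)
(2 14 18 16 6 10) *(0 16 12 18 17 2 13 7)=[16, 1, 14, 3, 4, 5, 10, 0, 8, 9, 13, 11, 18, 7, 17, 15, 6, 2, 12]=(0 16 6 10 13 7)(2 14 17)(12 18)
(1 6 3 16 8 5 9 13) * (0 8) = (0 8 5 9 13 1 6 3 16) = [8, 6, 2, 16, 4, 9, 3, 7, 5, 13, 10, 11, 12, 1, 14, 15, 0]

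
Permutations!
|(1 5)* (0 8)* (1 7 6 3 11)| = |(0 8)(1 5 7 6 3 11)| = 6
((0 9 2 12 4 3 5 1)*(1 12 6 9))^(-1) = (0 1)(2 9 6)(3 4 12 5) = ((0 1)(2 6 9)(3 5 12 4))^(-1)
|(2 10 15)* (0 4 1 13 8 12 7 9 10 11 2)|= 10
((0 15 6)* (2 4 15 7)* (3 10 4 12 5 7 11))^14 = ((0 11 3 10 4 15 6)(2 12 5 7))^14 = (15)(2 5)(7 12)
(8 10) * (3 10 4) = (3 10 8 4) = [0, 1, 2, 10, 3, 5, 6, 7, 4, 9, 8]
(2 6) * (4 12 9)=(2 6)(4 12 9)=[0, 1, 6, 3, 12, 5, 2, 7, 8, 4, 10, 11, 9]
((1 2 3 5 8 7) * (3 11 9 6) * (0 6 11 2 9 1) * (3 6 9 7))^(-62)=(0 1 9 7 11)(3 5 8)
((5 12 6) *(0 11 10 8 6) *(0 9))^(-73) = (0 9 12 5 6 8 10 11)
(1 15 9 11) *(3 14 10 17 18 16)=(1 15 9 11)(3 14 10 17 18 16)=[0, 15, 2, 14, 4, 5, 6, 7, 8, 11, 17, 1, 12, 13, 10, 9, 3, 18, 16]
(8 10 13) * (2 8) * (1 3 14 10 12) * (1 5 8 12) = (1 3 14 10 13 2 12 5 8) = [0, 3, 12, 14, 4, 8, 6, 7, 1, 9, 13, 11, 5, 2, 10]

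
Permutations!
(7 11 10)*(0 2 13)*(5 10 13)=(0 2 5 10 7 11 13)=[2, 1, 5, 3, 4, 10, 6, 11, 8, 9, 7, 13, 12, 0]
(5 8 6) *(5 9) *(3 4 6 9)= [0, 1, 2, 4, 6, 8, 3, 7, 9, 5]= (3 4 6)(5 8 9)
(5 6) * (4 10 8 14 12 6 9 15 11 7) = [0, 1, 2, 3, 10, 9, 5, 4, 14, 15, 8, 7, 6, 13, 12, 11] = (4 10 8 14 12 6 5 9 15 11 7)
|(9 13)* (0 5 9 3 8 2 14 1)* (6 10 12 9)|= |(0 5 6 10 12 9 13 3 8 2 14 1)|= 12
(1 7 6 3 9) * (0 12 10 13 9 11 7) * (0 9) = (0 12 10 13)(1 9)(3 11 7 6) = [12, 9, 2, 11, 4, 5, 3, 6, 8, 1, 13, 7, 10, 0]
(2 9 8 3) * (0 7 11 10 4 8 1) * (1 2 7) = (0 1)(2 9)(3 7 11 10 4 8) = [1, 0, 9, 7, 8, 5, 6, 11, 3, 2, 4, 10]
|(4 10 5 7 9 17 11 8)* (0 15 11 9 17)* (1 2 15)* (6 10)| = |(0 1 2 15 11 8 4 6 10 5 7 17 9)| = 13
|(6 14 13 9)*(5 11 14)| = 6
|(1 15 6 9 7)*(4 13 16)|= 15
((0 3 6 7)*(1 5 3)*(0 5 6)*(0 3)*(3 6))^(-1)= (0 5 7 6 3 1)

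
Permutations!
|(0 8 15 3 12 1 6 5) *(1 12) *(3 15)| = 6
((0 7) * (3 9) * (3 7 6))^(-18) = (0 3 7 6 9)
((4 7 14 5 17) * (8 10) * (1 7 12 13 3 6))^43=(1 5 12 6 14 4 3 7 17 13)(8 10)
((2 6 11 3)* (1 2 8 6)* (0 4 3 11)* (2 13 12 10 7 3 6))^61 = ((0 4 6)(1 13 12 10 7 3 8 2))^61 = (0 4 6)(1 3 12 2 7 13 8 10)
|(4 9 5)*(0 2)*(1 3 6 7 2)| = 6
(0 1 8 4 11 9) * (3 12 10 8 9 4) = (0 1 9)(3 12 10 8)(4 11) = [1, 9, 2, 12, 11, 5, 6, 7, 3, 0, 8, 4, 10]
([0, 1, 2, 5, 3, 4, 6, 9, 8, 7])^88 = [0, 1, 2, 5, 3, 4, 6, 7, 8, 9]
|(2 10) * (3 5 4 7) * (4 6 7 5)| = 10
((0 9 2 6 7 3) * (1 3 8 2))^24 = (9)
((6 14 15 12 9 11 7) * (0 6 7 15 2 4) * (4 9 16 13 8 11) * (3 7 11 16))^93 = (16)(0 2)(3 15 7 12 11)(4 14)(6 9)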